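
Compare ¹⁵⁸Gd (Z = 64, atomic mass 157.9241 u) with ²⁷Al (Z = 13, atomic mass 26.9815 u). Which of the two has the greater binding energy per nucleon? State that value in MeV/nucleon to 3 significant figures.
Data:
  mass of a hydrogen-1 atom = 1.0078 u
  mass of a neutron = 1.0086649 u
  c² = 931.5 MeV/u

¹⁵⁸Gd: Σm = 64(1.0078) + 94(1.0086649) = 159.3137006 u; Δm = 1.3896006 u; E_B = 1294.4 MeV; E_B/A = 8.192 MeV
²⁷Al: Σm = 13(1.0078) + 14(1.0086649) = 27.2227086 u; Δm = 0.2412086 u; E_B = 224.69 MeV; E_B/A = 8.322 MeV
²⁷Al has the higher binding energy per nucleon, so it is the more tightly bound nucleus.

²⁷Al; 8.32 MeV/nucleon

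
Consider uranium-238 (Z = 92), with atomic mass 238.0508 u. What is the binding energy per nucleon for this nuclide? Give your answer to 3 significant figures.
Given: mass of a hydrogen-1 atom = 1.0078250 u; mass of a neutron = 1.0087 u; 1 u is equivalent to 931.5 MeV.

7.59 MeV/nucleon

Z = 92, so N = A − Z = 238 − 92 = 146.
Mass of separated nucleons = 92(1.0078250) + 146(1.0087) = 92.7199000 + 147.2702 = 239.9901000 u
The mass defect is 239.9901000 − 238.0508 = 1.9393000 u.
Binding energy = Δm·c² = 1.9393000 × 931.5 MeV/u = 1806.46 MeV
BE/A = 1806.46 MeV / 238 = 7.590 MeV/nucleon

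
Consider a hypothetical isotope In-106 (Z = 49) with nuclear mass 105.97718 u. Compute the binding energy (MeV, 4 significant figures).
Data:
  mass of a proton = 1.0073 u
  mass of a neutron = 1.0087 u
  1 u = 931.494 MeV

Z = 49, so N = A − Z = 106 − 49 = 57.
Σm = 49·m_p + 57·m_n = 49.3577 + 57.4959 = 106.8536 u
Δm = 106.8536 − 105.97718 = 0.87642 u
E_B = 0.87642 × 931.494 = 816.380 MeV

816.4 MeV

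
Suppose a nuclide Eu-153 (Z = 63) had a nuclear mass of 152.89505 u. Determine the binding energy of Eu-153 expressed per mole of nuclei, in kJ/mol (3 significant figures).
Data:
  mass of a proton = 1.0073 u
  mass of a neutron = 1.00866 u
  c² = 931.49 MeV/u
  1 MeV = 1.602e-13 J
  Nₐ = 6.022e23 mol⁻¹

Mass of separated nucleons = 63(1.0073) + 90(1.00866) = 63.4599 + 90.77940 = 154.23930 u
Mass defect Δm = 154.23930 − 152.89505 = 1.34425 u
Binding energy = Δm·c² = 1.34425 × 931.49 MeV/u = 1252.16 MeV
Per nucleus in joules: 1252.16 MeV × 1.602e-13 J/MeV = 2.0060e-10 J
Per mole: 2.0060e-10 J × 6.022e23 mol⁻¹ = 1.2080e+14 J/mol

1.21e+11 kJ/mol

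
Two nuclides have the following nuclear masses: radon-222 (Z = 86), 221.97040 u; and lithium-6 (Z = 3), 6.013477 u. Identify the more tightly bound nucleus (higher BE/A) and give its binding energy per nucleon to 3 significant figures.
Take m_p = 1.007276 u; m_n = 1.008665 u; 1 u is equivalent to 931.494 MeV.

radon-222; 7.69 MeV/nucleon

radon-222: Σm = 86(1.007276) + 136(1.008665) = 223.804176 u; Δm = 1.833776 u; E_B = 1708.15 MeV; E_B/A = 7.694 MeV
lithium-6: Σm = 3(1.007276) + 3(1.008665) = 6.047823 u; Δm = 0.034346 u; E_B = 31.993 MeV; E_B/A = 5.332 MeV
radon-222 has the higher binding energy per nucleon, so it is the more tightly bound nucleus.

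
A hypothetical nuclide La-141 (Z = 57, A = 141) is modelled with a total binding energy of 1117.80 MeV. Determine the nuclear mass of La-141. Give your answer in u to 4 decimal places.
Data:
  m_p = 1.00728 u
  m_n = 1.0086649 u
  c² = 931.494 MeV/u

140.9428 u

Mass defect = 1117.80 MeV / (931.494 MeV/u) = 1.200008 u
Constituent mass = 57(1.00728) + 84(1.0086649) = 142.1428116 u
Nuclear mass = 142.1428116 − 1.200008 = 140.9428036 u ≈ 140.9428 u (to 4 decimal places)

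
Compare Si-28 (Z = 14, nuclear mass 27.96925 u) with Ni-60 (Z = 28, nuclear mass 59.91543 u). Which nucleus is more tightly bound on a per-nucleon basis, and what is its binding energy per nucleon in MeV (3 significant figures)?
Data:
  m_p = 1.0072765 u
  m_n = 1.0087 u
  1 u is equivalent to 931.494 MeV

Si-28: Σm = 14(1.0072765) + 14(1.0087) = 28.2236710 u; Δm = 0.2544210 u; E_B = 236.99 MeV; E_B/A = 8.464 MeV
Ni-60: Σm = 28(1.0072765) + 32(1.0087) = 60.4821420 u; Δm = 0.5667120 u; E_B = 527.89 MeV; E_B/A = 8.798 MeV
Ni-60 has the higher binding energy per nucleon, so it is the more tightly bound nucleus.

Ni-60; 8.80 MeV/nucleon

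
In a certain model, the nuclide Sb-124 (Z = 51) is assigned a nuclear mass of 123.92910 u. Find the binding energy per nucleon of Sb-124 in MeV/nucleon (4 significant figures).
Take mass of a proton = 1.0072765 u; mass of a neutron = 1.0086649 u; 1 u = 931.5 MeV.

8.072 MeV/nucleon

With 51 protons and 73 neutrons (A = 124):
Mass of separated nucleons = 51(1.0072765) + 73(1.0086649) = 51.3711015 + 73.6325377 = 125.0036392 u
The mass defect is 125.0036392 − 123.92910 = 1.0745392 u.
E_B = 1.0745392 × 931.5 = 1000.93 MeV
Dividing by A = 124 gives 8.072 MeV per nucleon.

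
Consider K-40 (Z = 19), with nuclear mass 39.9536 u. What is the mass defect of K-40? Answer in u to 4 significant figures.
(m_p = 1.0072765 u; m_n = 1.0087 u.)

Z = 19, so N = A − Z = 40 − 19 = 21.
Mass of separated nucleons = 19(1.0072765) + 21(1.0087) = 19.1382535 + 21.1827 = 40.3209535 u
The mass defect is 40.3209535 − 39.9536 = 0.3673535 u.

0.3674 u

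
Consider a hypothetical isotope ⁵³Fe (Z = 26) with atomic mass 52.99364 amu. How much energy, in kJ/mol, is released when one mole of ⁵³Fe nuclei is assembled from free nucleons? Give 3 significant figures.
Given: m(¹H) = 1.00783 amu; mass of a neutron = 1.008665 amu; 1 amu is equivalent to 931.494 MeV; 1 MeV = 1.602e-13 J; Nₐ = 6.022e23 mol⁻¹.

Total constituent mass: 26 × 1.00783 + 27 × 1.008665 = 53.437535 amu
Mass defect Δm = 53.437535 − 52.99364 = 0.443895 amu
E_B = 0.443895 × 931.494 = 413.486 MeV
Per nucleus in joules: 413.486 MeV × 1.602e-13 J/MeV = 6.6240e-11 J
Per mole: 6.6240e-11 J × 6.022e23 mol⁻¹ = 3.9890e+13 J/mol

3.99e+10 kJ/mol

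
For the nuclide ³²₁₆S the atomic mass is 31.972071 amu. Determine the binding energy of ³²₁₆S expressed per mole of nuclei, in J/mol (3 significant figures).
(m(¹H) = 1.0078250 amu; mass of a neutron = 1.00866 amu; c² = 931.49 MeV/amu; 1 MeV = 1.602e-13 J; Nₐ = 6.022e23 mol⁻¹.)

2.62e+13 J/mol

Z = 16, so N = A − Z = 32 − 16 = 16.
Mass of separated nucleons = 16(1.0078250) + 16(1.00866) = 16.1252000 + 16.13856 = 32.2637600 amu
Δm = 32.2637600 − 31.972071 = 0.2916890 amu
Binding energy = Δm·c² = 0.2916890 × 931.49 MeV/amu = 271.705 MeV
Per nucleus in joules: 271.705 MeV × 1.602e-13 J/MeV = 4.3527e-11 J
Per mole: 4.3527e-11 J × 6.022e23 mol⁻¹ = 2.6212e+13 J/mol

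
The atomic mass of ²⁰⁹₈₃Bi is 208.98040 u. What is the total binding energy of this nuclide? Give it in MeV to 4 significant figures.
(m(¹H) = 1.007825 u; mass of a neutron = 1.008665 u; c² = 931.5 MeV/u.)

1640 MeV

Z = 83, so N = A − Z = 209 − 83 = 126.
Total constituent mass: 83 × 1.007825 + 126 × 1.008665 = 210.741265 u
Mass defect Δm = 210.741265 − 208.98040 = 1.760865 u
E_B = 1.760865 × 931.5 = 1640.25 MeV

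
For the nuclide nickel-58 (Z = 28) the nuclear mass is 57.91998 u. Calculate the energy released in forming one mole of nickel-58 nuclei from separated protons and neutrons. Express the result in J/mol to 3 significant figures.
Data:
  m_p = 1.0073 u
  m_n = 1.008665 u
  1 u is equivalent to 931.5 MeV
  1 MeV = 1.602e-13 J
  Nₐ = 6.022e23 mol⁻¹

Z = 28, so N = A − Z = 58 − 28 = 30.
Σm = 28·m_p + 30·m_n = 28.2044 + 30.259950 = 58.464350 u
Mass defect Δm = 58.464350 − 57.91998 = 0.544370 u
Converting to energy: 0.544370 u × 931.5 MeV/u = 507.081 MeV
Per nucleus in joules: 507.081 MeV × 1.602e-13 J/MeV = 8.1234e-11 J
Per mole: 8.1234e-11 J × 6.022e23 mol⁻¹ = 4.8919e+13 J/mol

4.89e+13 J/mol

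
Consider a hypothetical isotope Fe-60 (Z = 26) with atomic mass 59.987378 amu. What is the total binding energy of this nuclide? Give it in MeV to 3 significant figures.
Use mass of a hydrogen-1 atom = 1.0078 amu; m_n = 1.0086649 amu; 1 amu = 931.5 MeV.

Z = 26, so N = A − Z = 60 − 26 = 34.
Mass of separated nucleons = 26(1.0078) + 34(1.0086649) = 26.2028 + 34.2946066 = 60.4974066 amu
The mass defect is 60.4974066 − 59.987378 = 0.5100286 amu.
E_B = 0.5100286 × 931.5 = 475.092 MeV

475 MeV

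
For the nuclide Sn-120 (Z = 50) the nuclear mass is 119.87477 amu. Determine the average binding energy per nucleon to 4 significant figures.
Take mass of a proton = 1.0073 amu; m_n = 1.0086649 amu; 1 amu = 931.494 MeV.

Σm = 50·m_p + 70·m_n = 50.3650 + 70.6065430 = 120.9715430 amu
The mass defect is 120.9715430 − 119.87477 = 1.0967730 amu.
Binding energy = Δm·c² = 1.0967730 × 931.494 MeV/amu = 1021.64 MeV
Dividing by A = 120 gives 8.514 MeV per nucleon.

8.514 MeV/nucleon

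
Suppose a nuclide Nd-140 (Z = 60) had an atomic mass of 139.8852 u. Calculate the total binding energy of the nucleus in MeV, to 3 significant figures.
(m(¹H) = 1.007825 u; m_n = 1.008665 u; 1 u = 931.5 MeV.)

1190 MeV

Total constituent mass: 60 × 1.007825 + 80 × 1.008665 = 141.162700 u
Mass defect Δm = 141.162700 − 139.8852 = 1.277500 u
E_B = 1.277500 × 931.5 = 1189.99 MeV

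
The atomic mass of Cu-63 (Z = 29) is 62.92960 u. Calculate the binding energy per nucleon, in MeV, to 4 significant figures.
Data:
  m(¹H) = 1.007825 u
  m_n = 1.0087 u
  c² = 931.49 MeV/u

Total constituent mass: 29 × 1.007825 + 34 × 1.0087 = 63.522725 u
Δm = 63.522725 − 62.92960 = 0.593125 u
Binding energy = Δm·c² = 0.593125 × 931.49 MeV/u = 552.490 MeV
Dividing by A = 63 gives 8.770 MeV per nucleon.

8.770 MeV/nucleon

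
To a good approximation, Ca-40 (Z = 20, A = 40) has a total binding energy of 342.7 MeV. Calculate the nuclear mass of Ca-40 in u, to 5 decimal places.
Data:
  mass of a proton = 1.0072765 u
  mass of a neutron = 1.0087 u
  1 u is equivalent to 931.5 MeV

Mass defect = 342.7 MeV / (931.5 MeV/u) = 0.3679012 u
Constituent mass = 20(1.0072765) + 20(1.0087) = 40.3195300 u
Nuclear mass = 40.3195300 − 0.3679012 = 39.9516288 u ≈ 39.95163 u (to 5 decimal places)

39.95163 u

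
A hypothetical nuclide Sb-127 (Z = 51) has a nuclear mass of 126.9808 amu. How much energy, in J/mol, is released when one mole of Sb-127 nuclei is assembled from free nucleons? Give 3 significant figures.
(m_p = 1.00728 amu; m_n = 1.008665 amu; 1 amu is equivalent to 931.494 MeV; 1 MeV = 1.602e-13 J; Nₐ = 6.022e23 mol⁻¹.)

Σm = 51·m_p + 76·m_n = 51.37128 + 76.658540 = 128.029820 amu
Mass defect Δm = 128.029820 − 126.9808 = 1.049020 amu
E_B = 1.049020 × 931.494 = 977.156 MeV
Per nucleus in joules: 977.156 MeV × 1.602e-13 J/MeV = 1.5654e-10 J
Per mole: 1.5654e-10 J × 6.022e23 mol⁻¹ = 9.4268e+13 J/mol

9.43e+13 J/mol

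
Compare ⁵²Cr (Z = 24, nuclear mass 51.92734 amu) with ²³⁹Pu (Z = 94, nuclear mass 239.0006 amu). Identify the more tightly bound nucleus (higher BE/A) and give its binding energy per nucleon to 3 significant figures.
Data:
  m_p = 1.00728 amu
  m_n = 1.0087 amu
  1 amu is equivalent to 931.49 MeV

⁵²Cr; 8.80 MeV/nucleon

⁵²Cr: Σm = 24(1.00728) + 28(1.0087) = 52.41832 amu; Δm = 0.49098 amu; E_B = 457.34 MeV; E_B/A = 8.795 MeV
²³⁹Pu: Σm = 94(1.00728) + 145(1.0087) = 240.94582 amu; Δm = 1.94522 amu; E_B = 1811.95 MeV; E_B/A = 7.581 MeV
⁵²Cr has the higher binding energy per nucleon, so it is the more tightly bound nucleus.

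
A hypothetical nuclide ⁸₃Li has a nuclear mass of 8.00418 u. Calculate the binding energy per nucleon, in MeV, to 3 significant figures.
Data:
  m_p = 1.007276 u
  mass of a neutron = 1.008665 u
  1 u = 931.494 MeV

Mass of separated nucleons = 3(1.007276) + 5(1.008665) = 3.021828 + 5.043325 = 8.065153 u
Mass defect Δm = 8.065153 − 8.00418 = 0.060973 u
Converting to energy: 0.060973 u × 931.494 MeV/u = 56.79598 MeV
BE/A = 56.79598 MeV / 8 = 7.099 MeV/nucleon

7.10 MeV/nucleon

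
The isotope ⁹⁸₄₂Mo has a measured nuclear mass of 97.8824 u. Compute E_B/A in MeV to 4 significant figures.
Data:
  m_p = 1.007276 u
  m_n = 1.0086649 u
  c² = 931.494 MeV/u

8.635 MeV/nucleon

The nucleus contains 42 protons and 98 − 42 = 56 neutrons.
Total constituent mass: 42 × 1.007276 + 56 × 1.0086649 = 98.7908264 u
Mass defect Δm = 98.7908264 − 97.8824 = 0.9084264 u
Binding energy = Δm·c² = 0.9084264 × 931.494 MeV/u = 846.194 MeV
Dividing by A = 98 gives 8.635 MeV per nucleon.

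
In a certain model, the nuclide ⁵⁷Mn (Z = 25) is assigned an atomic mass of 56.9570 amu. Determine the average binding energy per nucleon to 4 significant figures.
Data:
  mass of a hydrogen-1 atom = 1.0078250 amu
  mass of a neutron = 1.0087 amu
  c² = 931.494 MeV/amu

The nucleus contains 25 protons and 57 − 25 = 32 neutrons.
Σm = 25·m(¹H) + 32·m_n = 25.1956250 + 32.2784 = 57.4740250 amu
Mass defect Δm = 57.4740250 − 56.9570 = 0.5170250 amu
Binding energy = Δm·c² = 0.5170250 × 931.494 MeV/amu = 481.606 MeV
BE/A = 481.606 MeV / 57 = 8.449 MeV/nucleon

8.449 MeV/nucleon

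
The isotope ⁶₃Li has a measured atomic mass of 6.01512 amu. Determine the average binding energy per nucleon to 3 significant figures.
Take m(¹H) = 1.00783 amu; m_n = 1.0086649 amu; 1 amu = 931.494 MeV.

5.34 MeV/nucleon

With 3 protons and 3 neutrons (A = 6):
Σm = 3·m(¹H) + 3·m_n = 3.02349 + 3.0259947 = 6.0494847 amu
The mass defect is 6.0494847 − 6.01512 = 0.0343647 amu.
Converting to energy: 0.0343647 amu × 931.494 MeV/amu = 32.0105 MeV
Dividing by A = 6 gives 5.335 MeV per nucleon.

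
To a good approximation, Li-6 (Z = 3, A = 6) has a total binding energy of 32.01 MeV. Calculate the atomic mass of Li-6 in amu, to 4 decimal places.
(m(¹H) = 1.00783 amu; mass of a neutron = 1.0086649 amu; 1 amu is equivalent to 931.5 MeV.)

Mass defect = 32.01 MeV / (931.5 MeV/amu) = 0.034364 amu
Constituent mass = 3(1.00783) + 3(1.0086649) = 6.0494847 amu
Atomic mass = 6.0494847 − 0.034364 = 6.0151207 amu ≈ 6.0151 amu (to 4 decimal places)

6.0151 amu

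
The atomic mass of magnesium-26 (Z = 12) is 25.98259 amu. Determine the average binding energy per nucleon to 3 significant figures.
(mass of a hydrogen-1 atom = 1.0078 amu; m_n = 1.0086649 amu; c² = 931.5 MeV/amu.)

With 12 protons and 14 neutrons (A = 26):
Mass of separated nucleons = 12(1.0078) + 14(1.0086649) = 12.0936 + 14.1213086 = 26.2149086 amu
Mass defect Δm = 26.2149086 − 25.98259 = 0.2323186 amu
Converting to energy: 0.2323186 amu × 931.5 MeV/amu = 216.405 MeV
Per nucleon: 216.405 / 26 = 8.323 MeV

8.32 MeV/nucleon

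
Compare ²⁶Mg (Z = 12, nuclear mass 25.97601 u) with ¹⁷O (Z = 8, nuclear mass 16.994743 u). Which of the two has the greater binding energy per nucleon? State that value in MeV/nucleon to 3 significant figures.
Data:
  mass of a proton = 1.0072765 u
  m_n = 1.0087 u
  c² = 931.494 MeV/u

²⁶Mg: Σm = 12(1.0072765) + 14(1.0087) = 26.2091180 u; Δm = 0.2331080 u; E_B = 217.1387 MeV; E_B/A = 8.351 MeV
¹⁷O: Σm = 8(1.0072765) + 9(1.0087) = 17.1365120 u; Δm = 0.1417690 u; E_B = 132.06 MeV; E_B/A = 7.768 MeV
²⁶Mg has the higher binding energy per nucleon, so it is the more tightly bound nucleus.

²⁶Mg; 8.35 MeV/nucleon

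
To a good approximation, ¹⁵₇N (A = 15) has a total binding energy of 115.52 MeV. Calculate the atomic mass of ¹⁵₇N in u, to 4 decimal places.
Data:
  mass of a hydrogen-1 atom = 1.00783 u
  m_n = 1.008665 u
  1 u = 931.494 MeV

15.0001 u

Mass defect = 115.52 MeV / (931.494 MeV/u) = 0.124016 u
Constituent mass = 7(1.00783) + 8(1.008665) = 15.124130 u
Atomic mass = 15.124130 − 0.124016 = 15.000114 u ≈ 15.0001 u (to 4 decimal places)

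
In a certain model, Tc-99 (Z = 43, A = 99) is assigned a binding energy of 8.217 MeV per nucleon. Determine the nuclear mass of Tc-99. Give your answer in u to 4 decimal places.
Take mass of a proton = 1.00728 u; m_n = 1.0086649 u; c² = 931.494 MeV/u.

Total binding energy = 99 × 8.217 = 813.483 MeV
Mass defect = 813.483 MeV / (931.494 MeV/u) = 0.873310 u
Constituent mass = 43(1.00728) + 56(1.0086649) = 99.7982744 u
Nuclear mass = 99.7982744 − 0.873310 = 98.9249644 u ≈ 98.9250 u (to 4 decimal places)

98.9250 u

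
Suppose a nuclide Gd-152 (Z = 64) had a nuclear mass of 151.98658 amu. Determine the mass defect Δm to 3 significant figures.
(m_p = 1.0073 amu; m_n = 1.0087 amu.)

1.25 amu

The nucleus contains 64 protons and 152 − 64 = 88 neutrons.
Mass of separated nucleons = 64(1.0073) + 88(1.0087) = 64.4672 + 88.7656 = 153.2328 amu
The mass defect is 153.2328 − 151.98658 = 1.24622 amu.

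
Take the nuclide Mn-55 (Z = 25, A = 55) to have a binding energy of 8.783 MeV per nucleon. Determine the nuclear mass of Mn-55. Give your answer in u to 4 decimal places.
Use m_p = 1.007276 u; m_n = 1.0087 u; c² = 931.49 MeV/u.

54.9243 u

Total binding energy = 55 × 8.783 = 483.065 MeV
Mass defect = 483.065 MeV / (931.49 MeV/u) = 0.518594 u
Constituent mass = 25(1.007276) + 30(1.0087) = 55.442900 u
Nuclear mass = 55.442900 − 0.518594 = 54.924306 u ≈ 54.9243 u (to 4 decimal places)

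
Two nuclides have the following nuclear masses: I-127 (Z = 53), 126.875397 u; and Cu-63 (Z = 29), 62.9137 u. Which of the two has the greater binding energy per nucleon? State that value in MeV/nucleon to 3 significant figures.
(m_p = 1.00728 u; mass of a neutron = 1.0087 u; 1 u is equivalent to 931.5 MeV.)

Cu-63; 8.77 MeV/nucleon

I-127: Σm = 53(1.00728) + 74(1.0087) = 128.02964 u; Δm = 1.154243 u; E_B = 1075.2 MeV; E_B/A = 8.466 MeV
Cu-63: Σm = 29(1.00728) + 34(1.0087) = 63.50692 u; Δm = 0.59322 u; E_B = 552.58 MeV; E_B/A = 8.771 MeV
Cu-63 has the higher binding energy per nucleon, so it is the more tightly bound nucleus.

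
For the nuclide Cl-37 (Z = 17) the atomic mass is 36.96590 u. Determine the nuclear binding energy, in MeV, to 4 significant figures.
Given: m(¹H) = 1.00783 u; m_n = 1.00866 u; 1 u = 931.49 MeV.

317.1 MeV

Total constituent mass: 17 × 1.00783 + 20 × 1.00866 = 37.30631 u
Δm = 37.30631 − 36.96590 = 0.34041 u
Converting to energy: 0.34041 u × 931.49 MeV/u = 317.089 MeV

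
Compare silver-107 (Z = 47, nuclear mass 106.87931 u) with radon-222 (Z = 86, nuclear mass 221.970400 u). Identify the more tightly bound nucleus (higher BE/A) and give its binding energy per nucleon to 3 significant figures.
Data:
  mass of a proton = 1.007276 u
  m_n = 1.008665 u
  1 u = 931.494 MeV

silver-107: Σm = 47(1.007276) + 60(1.008665) = 107.861872 u; Δm = 0.982562 u; E_B = 915.25 MeV; E_B/A = 8.554 MeV
radon-222: Σm = 86(1.007276) + 136(1.008665) = 223.804176 u; Δm = 1.833776 u; E_B = 1708.15 MeV; E_B/A = 7.694 MeV
silver-107 has the higher binding energy per nucleon, so it is the more tightly bound nucleus.

silver-107; 8.55 MeV/nucleon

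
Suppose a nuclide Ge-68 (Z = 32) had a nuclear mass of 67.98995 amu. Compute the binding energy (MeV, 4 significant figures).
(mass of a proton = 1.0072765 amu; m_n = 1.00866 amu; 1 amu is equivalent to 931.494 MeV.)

516.7 MeV

Z = 32, so N = A − Z = 68 − 32 = 36.
Σm = 32·m_p + 36·m_n = 32.2328480 + 36.31176 = 68.5446080 amu
The mass defect is 68.5446080 − 67.98995 = 0.5546580 amu.
E_B = 0.5546580 × 931.494 = 516.661 MeV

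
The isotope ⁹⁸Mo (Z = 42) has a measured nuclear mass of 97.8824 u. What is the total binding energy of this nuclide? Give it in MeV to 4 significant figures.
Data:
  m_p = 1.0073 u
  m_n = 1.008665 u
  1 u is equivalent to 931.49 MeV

With 42 protons and 56 neutrons (A = 98):
Σm = 42·m_p + 56·m_n = 42.3066 + 56.485240 = 98.791840 u
Mass defect Δm = 98.791840 − 97.8824 = 0.909440 u
Binding energy = Δm·c² = 0.909440 × 931.49 MeV/u = 847.134 MeV

847.1 MeV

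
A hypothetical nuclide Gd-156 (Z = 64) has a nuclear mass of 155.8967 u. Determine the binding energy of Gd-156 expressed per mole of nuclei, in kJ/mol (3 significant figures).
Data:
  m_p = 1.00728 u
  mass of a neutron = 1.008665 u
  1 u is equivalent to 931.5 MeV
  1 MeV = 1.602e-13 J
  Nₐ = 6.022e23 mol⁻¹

Σm = 64·m_p + 92·m_n = 64.46592 + 92.797180 = 157.263100 u
Mass defect Δm = 157.263100 − 155.8967 = 1.366400 u
Converting to energy: 1.366400 u × 931.5 MeV/u = 1272.80 MeV
Per nucleus in joules: 1272.80 MeV × 1.602e-13 J/MeV = 2.0390e-10 J
Per mole: 2.0390e-10 J × 6.022e23 mol⁻¹ = 1.2279e+14 J/mol

1.23e+11 kJ/mol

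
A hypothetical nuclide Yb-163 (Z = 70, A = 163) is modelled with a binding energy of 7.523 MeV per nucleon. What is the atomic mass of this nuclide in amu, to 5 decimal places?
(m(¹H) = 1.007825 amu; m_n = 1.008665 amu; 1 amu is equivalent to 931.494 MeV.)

163.03716 amu

Total binding energy = 163 × 7.523 = 1226.249 MeV
Mass defect = 1226.249 MeV / (931.494 MeV/amu) = 1.3164325 amu
Constituent mass = 70(1.007825) + 93(1.008665) = 164.353595 amu
Atomic mass = 164.353595 − 1.3164325 = 163.0371625 amu ≈ 163.03716 amu (to 5 decimal places)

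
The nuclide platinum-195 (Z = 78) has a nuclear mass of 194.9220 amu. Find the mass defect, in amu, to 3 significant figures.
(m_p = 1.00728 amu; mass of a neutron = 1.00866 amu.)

Z = 78, so N = A − Z = 195 − 78 = 117.
Total constituent mass: 78 × 1.00728 + 117 × 1.00866 = 196.58106 amu
The mass defect is 196.58106 − 194.9220 = 1.65906 amu.

1.66 amu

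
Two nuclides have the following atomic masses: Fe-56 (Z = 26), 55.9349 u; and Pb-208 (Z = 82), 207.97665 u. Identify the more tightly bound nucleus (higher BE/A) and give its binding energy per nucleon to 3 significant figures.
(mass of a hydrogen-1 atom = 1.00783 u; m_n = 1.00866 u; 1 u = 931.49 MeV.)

Fe-56: Σm = 26(1.00783) + 30(1.00866) = 56.46338 u; Δm = 0.52848 u; E_B = 492.27 MeV; E_B/A = 8.791 MeV
Pb-208: Σm = 82(1.00783) + 126(1.00866) = 209.73322 u; Δm = 1.75657 u; E_B = 1636.2 MeV; E_B/A = 7.866 MeV
Fe-56 has the higher binding energy per nucleon, so it is the more tightly bound nucleus.

Fe-56; 8.79 MeV/nucleon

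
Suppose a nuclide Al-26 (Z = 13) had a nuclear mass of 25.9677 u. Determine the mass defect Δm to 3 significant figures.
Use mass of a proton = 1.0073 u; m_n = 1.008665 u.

Σm = 13·m_p + 13·m_n = 13.0949 + 13.112645 = 26.207545 u
The mass defect is 26.207545 − 25.9677 = 0.239845 u.

0.240 u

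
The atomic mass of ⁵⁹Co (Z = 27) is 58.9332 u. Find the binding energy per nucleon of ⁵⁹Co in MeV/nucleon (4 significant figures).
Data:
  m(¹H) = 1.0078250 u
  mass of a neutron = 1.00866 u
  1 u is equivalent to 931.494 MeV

Mass of separated nucleons = 27(1.0078250) + 32(1.00866) = 27.2112750 + 32.27712 = 59.4883950 u
The mass defect is 59.4883950 − 58.9332 = 0.5551950 u.
Converting to energy: 0.5551950 u × 931.494 MeV/u = 517.161 MeV
Per nucleon: 517.161 / 59 = 8.765 MeV

8.765 MeV/nucleon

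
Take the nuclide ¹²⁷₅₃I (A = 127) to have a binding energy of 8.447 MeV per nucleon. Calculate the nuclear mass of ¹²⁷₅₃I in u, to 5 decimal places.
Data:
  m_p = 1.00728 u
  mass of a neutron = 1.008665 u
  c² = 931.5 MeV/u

Total binding energy = 127 × 8.447 = 1072.769 MeV
Mass defect = 1072.769 MeV / (931.5 MeV/u) = 1.1516575 u
Constituent mass = 53(1.00728) + 74(1.008665) = 128.027050 u
Nuclear mass = 128.027050 − 1.1516575 = 126.8753925 u ≈ 126.87539 u (to 5 decimal places)

126.87539 u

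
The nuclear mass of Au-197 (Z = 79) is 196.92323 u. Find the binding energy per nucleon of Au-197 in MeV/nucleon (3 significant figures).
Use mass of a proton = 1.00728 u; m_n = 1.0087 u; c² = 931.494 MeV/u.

7.94 MeV/nucleon

The nucleus contains 79 protons and 197 − 79 = 118 neutrons.
Total constituent mass: 79 × 1.00728 + 118 × 1.0087 = 198.60172 u
Mass defect Δm = 198.60172 − 196.92323 = 1.67849 u
E_B = 1.67849 × 931.494 = 1563.50 MeV
BE/A = 1563.50 MeV / 197 = 7.937 MeV/nucleon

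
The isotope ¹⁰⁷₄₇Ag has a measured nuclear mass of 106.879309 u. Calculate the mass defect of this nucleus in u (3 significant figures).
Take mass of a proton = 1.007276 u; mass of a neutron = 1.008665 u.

0.983 u

The nucleus contains 47 protons and 107 − 47 = 60 neutrons.
Total constituent mass: 47 × 1.007276 + 60 × 1.008665 = 107.861872 u
Δm = 107.861872 − 106.879309 = 0.982563 u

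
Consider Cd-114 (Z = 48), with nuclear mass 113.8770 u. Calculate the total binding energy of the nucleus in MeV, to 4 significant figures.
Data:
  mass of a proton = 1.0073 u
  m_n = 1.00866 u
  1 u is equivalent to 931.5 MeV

973.4 MeV

Total constituent mass: 48 × 1.0073 + 66 × 1.00866 = 114.92196 u
Δm = 114.92196 − 113.8770 = 1.04496 u
Binding energy = Δm·c² = 1.04496 × 931.5 MeV/u = 973.380 MeV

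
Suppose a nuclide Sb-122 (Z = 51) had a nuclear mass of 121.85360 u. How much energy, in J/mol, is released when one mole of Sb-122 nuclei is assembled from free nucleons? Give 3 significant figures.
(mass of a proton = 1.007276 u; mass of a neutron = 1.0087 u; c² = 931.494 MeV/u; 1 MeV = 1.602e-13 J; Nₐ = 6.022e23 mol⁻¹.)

1.02e+14 J/mol

The nucleus contains 51 protons and 122 − 51 = 71 neutrons.
Total constituent mass: 51 × 1.007276 + 71 × 1.0087 = 122.988776 u
Δm = 122.988776 − 121.85360 = 1.135176 u
E_B = 1.135176 × 931.494 = 1057.41 MeV
Per nucleus in joules: 1057.41 MeV × 1.602e-13 J/MeV = 1.6940e-10 J
Per mole: 1.6940e-10 J × 6.022e23 mol⁻¹ = 1.0201e+14 J/mol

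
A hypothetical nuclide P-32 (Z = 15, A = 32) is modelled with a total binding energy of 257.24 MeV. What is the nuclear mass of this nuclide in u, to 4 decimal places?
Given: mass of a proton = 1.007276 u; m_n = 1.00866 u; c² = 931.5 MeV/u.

31.9802 u

Mass defect = 257.24 MeV / (931.5 MeV/u) = 0.276157 u
Constituent mass = 15(1.007276) + 17(1.00866) = 32.256360 u
Nuclear mass = 32.256360 − 0.276157 = 31.980203 u ≈ 31.9802 u (to 4 decimal places)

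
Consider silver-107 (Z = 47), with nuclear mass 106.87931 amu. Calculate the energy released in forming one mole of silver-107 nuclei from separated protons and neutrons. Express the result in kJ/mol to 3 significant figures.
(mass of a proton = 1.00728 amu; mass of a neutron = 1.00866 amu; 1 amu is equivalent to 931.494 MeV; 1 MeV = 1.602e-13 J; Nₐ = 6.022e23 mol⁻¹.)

8.83e+10 kJ/mol

Mass of separated nucleons = 47(1.00728) + 60(1.00866) = 47.34216 + 60.51960 = 107.86176 amu
Mass defect Δm = 107.86176 − 106.87931 = 0.98245 amu
Binding energy = Δm·c² = 0.98245 × 931.494 MeV/amu = 915.146 MeV
Per nucleus in joules: 915.146 MeV × 1.602e-13 J/MeV = 1.4661e-10 J
Per mole: 1.4661e-10 J × 6.022e23 mol⁻¹ = 8.8289e+13 J/mol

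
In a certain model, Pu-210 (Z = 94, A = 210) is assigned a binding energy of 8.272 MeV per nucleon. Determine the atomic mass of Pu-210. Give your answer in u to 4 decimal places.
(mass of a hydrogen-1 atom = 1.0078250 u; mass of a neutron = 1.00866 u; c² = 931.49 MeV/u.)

Total binding energy = 210 × 8.272 = 1737.120 MeV
Mass defect = 1737.120 MeV / (931.49 MeV/u) = 1.864883 u
Constituent mass = 94(1.0078250) + 116(1.00866) = 211.7401100 u
Atomic mass = 211.7401100 − 1.864883 = 209.8752270 u ≈ 209.8752 u (to 4 decimal places)

209.8752 u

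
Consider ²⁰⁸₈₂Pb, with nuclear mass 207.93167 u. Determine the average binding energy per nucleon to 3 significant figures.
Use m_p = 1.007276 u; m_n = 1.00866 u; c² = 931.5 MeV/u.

Mass of separated nucleons = 82(1.007276) + 126(1.00866) = 82.596632 + 127.09116 = 209.687792 u
The mass defect is 209.687792 − 207.93167 = 1.756122 u.
Converting to energy: 1.756122 u × 931.5 MeV/u = 1635.83 MeV
BE/A = 1635.83 MeV / 208 = 7.8646 MeV/nucleon

7.86 MeV/nucleon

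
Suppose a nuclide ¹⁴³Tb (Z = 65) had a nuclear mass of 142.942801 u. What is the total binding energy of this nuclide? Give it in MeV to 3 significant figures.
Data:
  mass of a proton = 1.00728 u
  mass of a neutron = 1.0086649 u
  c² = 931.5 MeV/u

1120 MeV

Total constituent mass: 65 × 1.00728 + 78 × 1.0086649 = 144.1490622 u
The mass defect is 144.1490622 − 142.942801 = 1.2062612 u.
Converting to energy: 1.2062612 u × 931.5 MeV/u = 1123.63 MeV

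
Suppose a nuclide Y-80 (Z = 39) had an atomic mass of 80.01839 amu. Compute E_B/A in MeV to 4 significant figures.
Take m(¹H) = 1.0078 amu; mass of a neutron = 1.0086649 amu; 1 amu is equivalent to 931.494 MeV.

7.464 MeV/nucleon

The nucleus contains 39 protons and 80 − 39 = 41 neutrons.
Mass of separated nucleons = 39(1.0078) + 41(1.0086649) = 39.3042 + 41.3552609 = 80.6594609 amu
Mass defect Δm = 80.6594609 − 80.01839 = 0.6410709 amu
E_B = 0.6410709 × 931.494 = 597.154 MeV
Dividing by A = 80 gives 7.464 MeV per nucleon.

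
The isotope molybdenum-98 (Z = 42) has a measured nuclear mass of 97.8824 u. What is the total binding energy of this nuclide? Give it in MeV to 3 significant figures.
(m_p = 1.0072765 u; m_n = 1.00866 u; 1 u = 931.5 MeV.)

846 MeV

Mass of separated nucleons = 42(1.0072765) + 56(1.00866) = 42.3056130 + 56.48496 = 98.7905730 u
Δm = 98.7905730 − 97.8824 = 0.9081730 u
Converting to energy: 0.9081730 u × 931.5 MeV/u = 845.963 MeV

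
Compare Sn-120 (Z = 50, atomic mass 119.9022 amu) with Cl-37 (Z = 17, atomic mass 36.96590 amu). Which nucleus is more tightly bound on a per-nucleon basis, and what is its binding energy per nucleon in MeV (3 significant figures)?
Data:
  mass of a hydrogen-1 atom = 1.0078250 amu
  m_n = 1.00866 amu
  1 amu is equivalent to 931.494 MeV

Sn-120: Σm = 50(1.0078250) + 70(1.00866) = 120.9974500 amu; Δm = 1.0952500 amu; E_B = 1020.2 MeV; E_B/A = 8.502 MeV
Cl-37: Σm = 17(1.0078250) + 20(1.00866) = 37.3062250 amu; Δm = 0.3403250 amu; E_B = 317.01 MeV; E_B/A = 8.568 MeV
Cl-37 has the higher binding energy per nucleon, so it is the more tightly bound nucleus.

Cl-37; 8.57 MeV/nucleon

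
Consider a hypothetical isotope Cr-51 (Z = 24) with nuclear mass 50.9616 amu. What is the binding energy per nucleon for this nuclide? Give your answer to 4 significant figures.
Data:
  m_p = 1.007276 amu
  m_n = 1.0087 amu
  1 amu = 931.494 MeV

8.181 MeV/nucleon

Mass of separated nucleons = 24(1.007276) + 27(1.0087) = 24.174624 + 27.2349 = 51.409524 amu
Δm = 51.409524 − 50.9616 = 0.447924 amu
E_B = 0.447924 × 931.494 = 417.239 MeV
Per nucleon: 417.239 / 51 = 8.181 MeV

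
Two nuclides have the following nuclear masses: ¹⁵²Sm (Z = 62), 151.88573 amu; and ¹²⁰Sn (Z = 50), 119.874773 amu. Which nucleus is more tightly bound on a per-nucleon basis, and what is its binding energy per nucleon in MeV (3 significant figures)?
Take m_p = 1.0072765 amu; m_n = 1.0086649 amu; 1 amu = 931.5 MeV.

¹²⁰Sn; 8.50 MeV/nucleon

¹⁵²Sm: Σm = 62(1.0072765) + 90(1.0086649) = 153.2309840 amu; Δm = 1.3452540 amu; E_B = 1253.1 MeV; E_B/A = 8.244 MeV
¹²⁰Sn: Σm = 50(1.0072765) + 70(1.0086649) = 120.9703680 amu; Δm = 1.0955950 amu; E_B = 1020.55 MeV; E_B/A = 8.5046 MeV
¹²⁰Sn has the higher binding energy per nucleon, so it is the more tightly bound nucleus.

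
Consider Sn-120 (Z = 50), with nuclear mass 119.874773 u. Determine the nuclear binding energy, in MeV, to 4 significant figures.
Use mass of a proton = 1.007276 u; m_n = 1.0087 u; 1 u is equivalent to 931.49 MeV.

Mass of separated nucleons = 50(1.007276) + 70(1.0087) = 50.363800 + 70.6090 = 120.972800 u
The mass defect is 120.972800 − 119.874773 = 1.098027 u.
Binding energy = Δm·c² = 1.098027 × 931.49 MeV/u = 1022.80 MeV

1023 MeV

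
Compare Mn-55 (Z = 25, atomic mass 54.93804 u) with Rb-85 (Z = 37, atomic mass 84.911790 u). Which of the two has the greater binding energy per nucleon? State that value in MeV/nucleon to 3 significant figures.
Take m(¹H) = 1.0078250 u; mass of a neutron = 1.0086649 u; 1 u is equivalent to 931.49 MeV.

Mn-55: Σm = 25(1.0078250) + 30(1.0086649) = 55.4555720 u; Δm = 0.5175320 u; E_B = 482.08 MeV; E_B/A = 8.765 MeV
Rb-85: Σm = 37(1.0078250) + 48(1.0086649) = 85.7054402 u; Δm = 0.7936502 u; E_B = 739.28 MeV; E_B/A = 8.697 MeV
Mn-55 has the higher binding energy per nucleon, so it is the more tightly bound nucleus.

Mn-55; 8.77 MeV/nucleon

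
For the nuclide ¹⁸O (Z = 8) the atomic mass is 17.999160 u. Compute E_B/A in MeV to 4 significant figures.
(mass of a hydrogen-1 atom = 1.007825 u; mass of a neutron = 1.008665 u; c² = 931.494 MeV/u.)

The nucleus contains 8 protons and 18 − 8 = 10 neutrons.
Total constituent mass: 8 × 1.007825 + 10 × 1.008665 = 18.149250 u
Δm = 18.149250 − 17.999160 = 0.150090 u
Converting to energy: 0.150090 u × 931.494 MeV/u = 139.808 MeV
Per nucleon: 139.808 / 18 = 7.767 MeV

7.767 MeV/nucleon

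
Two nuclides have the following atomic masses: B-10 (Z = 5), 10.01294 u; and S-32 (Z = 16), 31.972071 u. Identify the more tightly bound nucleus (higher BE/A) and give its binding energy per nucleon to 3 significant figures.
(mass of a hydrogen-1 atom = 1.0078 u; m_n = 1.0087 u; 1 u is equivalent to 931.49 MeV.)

S-32; 8.50 MeV/nucleon

B-10: Σm = 5(1.0078) + 5(1.0087) = 10.0825 u; Δm = 0.06956 u; E_B = 64.794 MeV; E_B/A = 6.479 MeV
S-32: Σm = 16(1.0078) + 16(1.0087) = 32.2640 u; Δm = 0.291929 u; E_B = 271.93 MeV; E_B/A = 8.498 MeV
S-32 has the higher binding energy per nucleon, so it is the more tightly bound nucleus.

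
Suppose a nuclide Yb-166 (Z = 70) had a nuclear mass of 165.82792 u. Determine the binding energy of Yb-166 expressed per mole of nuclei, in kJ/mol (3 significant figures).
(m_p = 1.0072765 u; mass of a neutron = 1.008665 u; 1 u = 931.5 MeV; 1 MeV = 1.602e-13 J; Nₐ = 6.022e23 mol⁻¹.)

Σm = 70·m_p + 96·m_n = 70.5093550 + 96.831840 = 167.3411950 u
Δm = 167.3411950 − 165.82792 = 1.5132750 u
Converting to energy: 1.5132750 u × 931.5 MeV/u = 1409.62 MeV
Per nucleus in joules: 1409.62 MeV × 1.602e-13 J/MeV = 2.2582e-10 J
Per mole: 2.2582e-10 J × 6.022e23 mol⁻¹ = 1.3599e+14 J/mol

1.36e+11 kJ/mol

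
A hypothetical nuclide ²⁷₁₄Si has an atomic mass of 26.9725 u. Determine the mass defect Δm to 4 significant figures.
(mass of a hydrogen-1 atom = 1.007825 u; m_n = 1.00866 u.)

Z = 14, so N = A − Z = 27 − 14 = 13.
Total constituent mass: 14 × 1.007825 + 13 × 1.00866 = 27.222130 u
Δm = 27.222130 − 26.9725 = 0.249630 u

0.2496 u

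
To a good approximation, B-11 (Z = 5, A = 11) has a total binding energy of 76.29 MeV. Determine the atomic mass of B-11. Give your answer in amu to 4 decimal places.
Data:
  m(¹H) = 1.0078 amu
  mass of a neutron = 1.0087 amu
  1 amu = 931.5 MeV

11.0093 amu

Mass defect = 76.29 MeV / (931.5 MeV/amu) = 0.081900 amu
Constituent mass = 5(1.0078) + 6(1.0087) = 11.0912 amu
Atomic mass = 11.0912 − 0.081900 = 11.009300 amu ≈ 11.0093 amu (to 4 decimal places)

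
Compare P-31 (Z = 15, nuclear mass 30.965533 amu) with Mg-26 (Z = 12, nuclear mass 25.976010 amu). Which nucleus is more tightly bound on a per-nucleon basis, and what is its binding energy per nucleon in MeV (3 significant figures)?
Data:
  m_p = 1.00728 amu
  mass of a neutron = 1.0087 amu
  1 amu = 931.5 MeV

P-31: Σm = 15(1.00728) + 16(1.0087) = 31.24840 amu; Δm = 0.282867 amu; E_B = 263.49 MeV; E_B/A = 8.500 MeV
Mg-26: Σm = 12(1.00728) + 14(1.0087) = 26.20916 amu; Δm = 0.233150 amu; E_B = 217.18 MeV; E_B/A = 8.353 MeV
P-31 has the higher binding energy per nucleon, so it is the more tightly bound nucleus.

P-31; 8.50 MeV/nucleon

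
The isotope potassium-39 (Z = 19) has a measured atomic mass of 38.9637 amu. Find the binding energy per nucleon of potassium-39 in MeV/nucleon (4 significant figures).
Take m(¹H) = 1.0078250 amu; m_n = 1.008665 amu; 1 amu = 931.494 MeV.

8.557 MeV/nucleon

Z = 19, so N = A − Z = 39 − 19 = 20.
Σm = 19·m(¹H) + 20·m_n = 19.1486750 + 20.173300 = 39.3219750 amu
The mass defect is 39.3219750 − 38.9637 = 0.3582750 amu.
E_B = 0.3582750 × 931.494 = 333.731 MeV
Dividing by A = 39 gives 8.557 MeV per nucleon.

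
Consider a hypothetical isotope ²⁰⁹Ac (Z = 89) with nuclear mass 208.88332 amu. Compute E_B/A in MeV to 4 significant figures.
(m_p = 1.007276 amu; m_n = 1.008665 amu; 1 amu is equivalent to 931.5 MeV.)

Z = 89, so N = A − Z = 209 − 89 = 120.
Σm = 89·m_p + 120·m_n = 89.647564 + 121.039800 = 210.687364 amu
The mass defect is 210.687364 − 208.88332 = 1.804044 amu.
Converting to energy: 1.804044 amu × 931.5 MeV/amu = 1680.47 MeV
Per nucleon: 1680.47 / 209 = 8.041 MeV

8.041 MeV/nucleon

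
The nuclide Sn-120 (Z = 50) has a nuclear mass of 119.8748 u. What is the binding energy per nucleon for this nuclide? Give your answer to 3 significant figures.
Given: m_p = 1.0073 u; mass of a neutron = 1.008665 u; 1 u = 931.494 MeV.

8.51 MeV/nucleon

With 50 protons and 70 neutrons (A = 120):
Σm = 50·m_p + 70·m_n = 50.3650 + 70.606550 = 120.971550 u
Mass defect Δm = 120.971550 − 119.8748 = 1.096750 u
Binding energy = Δm·c² = 1.096750 × 931.494 MeV/u = 1021.616 MeV
Dividing by A = 120 gives 8.513 MeV per nucleon.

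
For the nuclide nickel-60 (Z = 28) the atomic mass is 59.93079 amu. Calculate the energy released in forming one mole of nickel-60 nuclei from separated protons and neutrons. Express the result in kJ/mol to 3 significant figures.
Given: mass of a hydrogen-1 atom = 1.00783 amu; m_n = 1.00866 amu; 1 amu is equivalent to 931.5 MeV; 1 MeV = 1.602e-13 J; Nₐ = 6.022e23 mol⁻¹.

5.08e+10 kJ/mol

With 28 protons and 32 neutrons (A = 60):
Σm = 28·m(¹H) + 32·m_n = 28.21924 + 32.27712 = 60.49636 amu
Δm = 60.49636 − 59.93079 = 0.56557 amu
E_B = 0.56557 × 931.5 = 526.828 MeV
Per nucleus in joules: 526.828 MeV × 1.602e-13 J/MeV = 8.4398e-11 J
Per mole: 8.4398e-11 J × 6.022e23 mol⁻¹ = 5.0824e+13 J/mol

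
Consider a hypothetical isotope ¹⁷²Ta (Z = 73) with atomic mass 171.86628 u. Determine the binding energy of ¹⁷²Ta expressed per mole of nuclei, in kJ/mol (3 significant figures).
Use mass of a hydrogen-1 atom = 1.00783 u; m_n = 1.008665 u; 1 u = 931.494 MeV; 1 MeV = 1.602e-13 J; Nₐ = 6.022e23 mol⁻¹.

1.40e+11 kJ/mol

With 73 protons and 99 neutrons (A = 172):
Total constituent mass: 73 × 1.00783 + 99 × 1.008665 = 173.429425 u
Δm = 173.429425 − 171.86628 = 1.563145 u
Converting to energy: 1.563145 u × 931.494 MeV/u = 1456.06 MeV
Per nucleus in joules: 1456.06 MeV × 1.602e-13 J/MeV = 2.3326e-10 J
Per mole: 2.3326e-10 J × 6.022e23 mol⁻¹ = 1.4047e+14 J/mol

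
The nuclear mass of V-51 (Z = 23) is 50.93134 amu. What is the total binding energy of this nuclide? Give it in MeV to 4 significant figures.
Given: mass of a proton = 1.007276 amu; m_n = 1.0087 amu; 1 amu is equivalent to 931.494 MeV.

446.8 MeV

The nucleus contains 23 protons and 51 − 23 = 28 neutrons.
Σm = 23·m_p + 28·m_n = 23.167348 + 28.2436 = 51.410948 amu
The mass defect is 51.410948 − 50.93134 = 0.479608 amu.
Converting to energy: 0.479608 amu × 931.494 MeV/amu = 446.752 MeV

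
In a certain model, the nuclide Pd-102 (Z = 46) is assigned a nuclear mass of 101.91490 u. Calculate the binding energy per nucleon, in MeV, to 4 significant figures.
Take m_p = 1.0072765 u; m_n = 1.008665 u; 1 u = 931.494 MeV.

Total constituent mass: 46 × 1.0072765 + 56 × 1.008665 = 102.8199590 u
Δm = 102.8199590 − 101.91490 = 0.9050590 u
Binding energy = Δm·c² = 0.9050590 × 931.494 MeV/u = 843.057 MeV
BE/A = 843.057 MeV / 102 = 8.265 MeV/nucleon

8.265 MeV/nucleon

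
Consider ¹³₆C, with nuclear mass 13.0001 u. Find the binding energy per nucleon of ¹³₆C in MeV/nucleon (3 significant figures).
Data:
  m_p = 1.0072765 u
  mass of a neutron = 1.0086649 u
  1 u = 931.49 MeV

7.47 MeV/nucleon

Total constituent mass: 6 × 1.0072765 + 7 × 1.0086649 = 13.1043133 u
The mass defect is 13.1043133 − 13.0001 = 0.1042133 u.
E_B = 0.1042133 × 931.49 = 97.0736 MeV
Per nucleon: 97.0736 / 13 = 7.467 MeV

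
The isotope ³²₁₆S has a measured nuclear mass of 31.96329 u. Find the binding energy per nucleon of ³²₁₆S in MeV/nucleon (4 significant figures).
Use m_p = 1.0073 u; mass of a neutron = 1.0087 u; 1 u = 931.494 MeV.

8.521 MeV/nucleon

Mass of separated nucleons = 16(1.0073) + 16(1.0087) = 16.1168 + 16.1392 = 32.2560 u
Mass defect Δm = 32.2560 − 31.96329 = 0.29271 u
Converting to energy: 0.29271 u × 931.494 MeV/u = 272.658 MeV
Per nucleon: 272.658 / 32 = 8.521 MeV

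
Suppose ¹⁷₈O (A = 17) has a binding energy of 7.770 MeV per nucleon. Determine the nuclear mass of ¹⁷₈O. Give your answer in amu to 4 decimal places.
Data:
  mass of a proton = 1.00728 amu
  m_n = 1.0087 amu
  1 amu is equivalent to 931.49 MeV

Total binding energy = 17 × 7.770 = 132.090 MeV
Mass defect = 132.090 MeV / (931.49 MeV/amu) = 0.141805 amu
Constituent mass = 8(1.00728) + 9(1.0087) = 17.13654 amu
Nuclear mass = 17.13654 − 0.141805 = 16.994735 amu ≈ 16.9947 amu (to 4 decimal places)

16.9947 amu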